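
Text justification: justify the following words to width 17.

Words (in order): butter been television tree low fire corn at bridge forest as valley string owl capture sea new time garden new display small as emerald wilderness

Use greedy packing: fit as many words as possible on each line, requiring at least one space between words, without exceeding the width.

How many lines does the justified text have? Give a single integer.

Line 1: ['butter', 'been'] (min_width=11, slack=6)
Line 2: ['television', 'tree'] (min_width=15, slack=2)
Line 3: ['low', 'fire', 'corn', 'at'] (min_width=16, slack=1)
Line 4: ['bridge', 'forest', 'as'] (min_width=16, slack=1)
Line 5: ['valley', 'string', 'owl'] (min_width=17, slack=0)
Line 6: ['capture', 'sea', 'new'] (min_width=15, slack=2)
Line 7: ['time', 'garden', 'new'] (min_width=15, slack=2)
Line 8: ['display', 'small', 'as'] (min_width=16, slack=1)
Line 9: ['emerald'] (min_width=7, slack=10)
Line 10: ['wilderness'] (min_width=10, slack=7)
Total lines: 10

Answer: 10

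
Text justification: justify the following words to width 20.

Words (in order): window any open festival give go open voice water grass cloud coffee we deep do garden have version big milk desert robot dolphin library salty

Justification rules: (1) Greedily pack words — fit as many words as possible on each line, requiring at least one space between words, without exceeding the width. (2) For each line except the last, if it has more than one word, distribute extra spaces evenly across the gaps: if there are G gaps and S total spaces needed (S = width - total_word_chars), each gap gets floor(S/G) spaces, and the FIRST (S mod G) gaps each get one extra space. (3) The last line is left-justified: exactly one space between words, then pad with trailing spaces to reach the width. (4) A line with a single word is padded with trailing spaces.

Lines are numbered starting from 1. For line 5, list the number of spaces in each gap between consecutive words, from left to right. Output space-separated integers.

Answer: 2 2 2

Derivation:
Line 1: ['window', 'any', 'open'] (min_width=15, slack=5)
Line 2: ['festival', 'give', 'go'] (min_width=16, slack=4)
Line 3: ['open', 'voice', 'water'] (min_width=16, slack=4)
Line 4: ['grass', 'cloud', 'coffee'] (min_width=18, slack=2)
Line 5: ['we', 'deep', 'do', 'garden'] (min_width=17, slack=3)
Line 6: ['have', 'version', 'big'] (min_width=16, slack=4)
Line 7: ['milk', 'desert', 'robot'] (min_width=17, slack=3)
Line 8: ['dolphin', 'library'] (min_width=15, slack=5)
Line 9: ['salty'] (min_width=5, slack=15)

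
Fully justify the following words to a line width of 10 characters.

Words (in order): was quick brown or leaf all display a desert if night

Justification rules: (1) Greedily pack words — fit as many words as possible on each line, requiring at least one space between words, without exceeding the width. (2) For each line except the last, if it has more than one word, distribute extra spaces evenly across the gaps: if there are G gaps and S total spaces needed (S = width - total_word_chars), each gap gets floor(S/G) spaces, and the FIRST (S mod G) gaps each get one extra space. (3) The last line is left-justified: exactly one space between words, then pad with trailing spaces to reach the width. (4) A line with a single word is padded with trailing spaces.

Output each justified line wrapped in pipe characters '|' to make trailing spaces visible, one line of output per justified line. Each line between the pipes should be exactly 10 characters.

Answer: |was  quick|
|brown   or|
|leaf   all|
|display  a|
|desert  if|
|night     |

Derivation:
Line 1: ['was', 'quick'] (min_width=9, slack=1)
Line 2: ['brown', 'or'] (min_width=8, slack=2)
Line 3: ['leaf', 'all'] (min_width=8, slack=2)
Line 4: ['display', 'a'] (min_width=9, slack=1)
Line 5: ['desert', 'if'] (min_width=9, slack=1)
Line 6: ['night'] (min_width=5, slack=5)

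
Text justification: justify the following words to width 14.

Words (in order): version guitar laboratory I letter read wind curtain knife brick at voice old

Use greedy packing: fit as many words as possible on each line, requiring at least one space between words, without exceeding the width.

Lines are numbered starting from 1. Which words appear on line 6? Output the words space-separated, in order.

Line 1: ['version', 'guitar'] (min_width=14, slack=0)
Line 2: ['laboratory', 'I'] (min_width=12, slack=2)
Line 3: ['letter', 'read'] (min_width=11, slack=3)
Line 4: ['wind', 'curtain'] (min_width=12, slack=2)
Line 5: ['knife', 'brick', 'at'] (min_width=14, slack=0)
Line 6: ['voice', 'old'] (min_width=9, slack=5)

Answer: voice old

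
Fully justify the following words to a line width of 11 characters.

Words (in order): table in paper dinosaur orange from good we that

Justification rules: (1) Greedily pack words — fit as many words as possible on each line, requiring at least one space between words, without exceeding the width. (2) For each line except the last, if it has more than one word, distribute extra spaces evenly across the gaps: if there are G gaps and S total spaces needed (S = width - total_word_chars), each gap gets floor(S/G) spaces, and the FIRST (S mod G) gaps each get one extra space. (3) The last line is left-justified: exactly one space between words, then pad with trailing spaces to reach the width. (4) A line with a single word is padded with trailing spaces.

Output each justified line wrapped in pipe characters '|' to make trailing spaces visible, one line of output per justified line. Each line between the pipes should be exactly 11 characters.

Line 1: ['table', 'in'] (min_width=8, slack=3)
Line 2: ['paper'] (min_width=5, slack=6)
Line 3: ['dinosaur'] (min_width=8, slack=3)
Line 4: ['orange', 'from'] (min_width=11, slack=0)
Line 5: ['good', 'we'] (min_width=7, slack=4)
Line 6: ['that'] (min_width=4, slack=7)

Answer: |table    in|
|paper      |
|dinosaur   |
|orange from|
|good     we|
|that       |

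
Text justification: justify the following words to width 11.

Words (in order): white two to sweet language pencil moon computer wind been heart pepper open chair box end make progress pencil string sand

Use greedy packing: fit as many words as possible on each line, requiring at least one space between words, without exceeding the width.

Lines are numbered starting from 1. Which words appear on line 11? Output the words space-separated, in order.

Answer: progress

Derivation:
Line 1: ['white', 'two'] (min_width=9, slack=2)
Line 2: ['to', 'sweet'] (min_width=8, slack=3)
Line 3: ['language'] (min_width=8, slack=3)
Line 4: ['pencil', 'moon'] (min_width=11, slack=0)
Line 5: ['computer'] (min_width=8, slack=3)
Line 6: ['wind', 'been'] (min_width=9, slack=2)
Line 7: ['heart'] (min_width=5, slack=6)
Line 8: ['pepper', 'open'] (min_width=11, slack=0)
Line 9: ['chair', 'box'] (min_width=9, slack=2)
Line 10: ['end', 'make'] (min_width=8, slack=3)
Line 11: ['progress'] (min_width=8, slack=3)
Line 12: ['pencil'] (min_width=6, slack=5)
Line 13: ['string', 'sand'] (min_width=11, slack=0)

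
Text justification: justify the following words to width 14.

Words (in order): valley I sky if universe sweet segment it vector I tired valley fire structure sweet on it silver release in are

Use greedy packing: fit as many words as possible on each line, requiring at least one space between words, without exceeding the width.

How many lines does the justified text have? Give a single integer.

Answer: 9

Derivation:
Line 1: ['valley', 'I', 'sky'] (min_width=12, slack=2)
Line 2: ['if', 'universe'] (min_width=11, slack=3)
Line 3: ['sweet', 'segment'] (min_width=13, slack=1)
Line 4: ['it', 'vector', 'I'] (min_width=11, slack=3)
Line 5: ['tired', 'valley'] (min_width=12, slack=2)
Line 6: ['fire', 'structure'] (min_width=14, slack=0)
Line 7: ['sweet', 'on', 'it'] (min_width=11, slack=3)
Line 8: ['silver', 'release'] (min_width=14, slack=0)
Line 9: ['in', 'are'] (min_width=6, slack=8)
Total lines: 9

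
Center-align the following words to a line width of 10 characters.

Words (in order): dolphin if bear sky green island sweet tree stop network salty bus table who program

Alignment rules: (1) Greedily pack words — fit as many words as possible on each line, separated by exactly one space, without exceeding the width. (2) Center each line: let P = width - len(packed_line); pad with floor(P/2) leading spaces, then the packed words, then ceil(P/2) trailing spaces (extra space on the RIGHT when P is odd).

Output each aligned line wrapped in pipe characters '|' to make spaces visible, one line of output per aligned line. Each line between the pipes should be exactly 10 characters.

Answer: |dolphin if|
| bear sky |
|  green   |
|  island  |
|sweet tree|
|   stop   |
| network  |
|salty bus |
|table who |
| program  |

Derivation:
Line 1: ['dolphin', 'if'] (min_width=10, slack=0)
Line 2: ['bear', 'sky'] (min_width=8, slack=2)
Line 3: ['green'] (min_width=5, slack=5)
Line 4: ['island'] (min_width=6, slack=4)
Line 5: ['sweet', 'tree'] (min_width=10, slack=0)
Line 6: ['stop'] (min_width=4, slack=6)
Line 7: ['network'] (min_width=7, slack=3)
Line 8: ['salty', 'bus'] (min_width=9, slack=1)
Line 9: ['table', 'who'] (min_width=9, slack=1)
Line 10: ['program'] (min_width=7, slack=3)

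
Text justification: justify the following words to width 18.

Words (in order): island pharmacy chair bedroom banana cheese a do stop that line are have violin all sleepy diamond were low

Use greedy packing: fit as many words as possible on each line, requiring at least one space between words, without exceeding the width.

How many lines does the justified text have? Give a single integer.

Answer: 7

Derivation:
Line 1: ['island', 'pharmacy'] (min_width=15, slack=3)
Line 2: ['chair', 'bedroom'] (min_width=13, slack=5)
Line 3: ['banana', 'cheese', 'a', 'do'] (min_width=18, slack=0)
Line 4: ['stop', 'that', 'line', 'are'] (min_width=18, slack=0)
Line 5: ['have', 'violin', 'all'] (min_width=15, slack=3)
Line 6: ['sleepy', 'diamond'] (min_width=14, slack=4)
Line 7: ['were', 'low'] (min_width=8, slack=10)
Total lines: 7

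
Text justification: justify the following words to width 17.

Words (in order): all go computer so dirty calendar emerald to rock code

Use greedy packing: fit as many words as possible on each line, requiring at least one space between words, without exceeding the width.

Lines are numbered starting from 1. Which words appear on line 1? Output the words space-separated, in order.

Line 1: ['all', 'go', 'computer'] (min_width=15, slack=2)
Line 2: ['so', 'dirty', 'calendar'] (min_width=17, slack=0)
Line 3: ['emerald', 'to', 'rock'] (min_width=15, slack=2)
Line 4: ['code'] (min_width=4, slack=13)

Answer: all go computer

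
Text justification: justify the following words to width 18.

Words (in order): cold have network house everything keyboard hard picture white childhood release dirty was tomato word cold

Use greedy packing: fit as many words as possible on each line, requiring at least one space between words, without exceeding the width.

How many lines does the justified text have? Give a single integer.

Line 1: ['cold', 'have', 'network'] (min_width=17, slack=1)
Line 2: ['house', 'everything'] (min_width=16, slack=2)
Line 3: ['keyboard', 'hard'] (min_width=13, slack=5)
Line 4: ['picture', 'white'] (min_width=13, slack=5)
Line 5: ['childhood', 'release'] (min_width=17, slack=1)
Line 6: ['dirty', 'was', 'tomato'] (min_width=16, slack=2)
Line 7: ['word', 'cold'] (min_width=9, slack=9)
Total lines: 7

Answer: 7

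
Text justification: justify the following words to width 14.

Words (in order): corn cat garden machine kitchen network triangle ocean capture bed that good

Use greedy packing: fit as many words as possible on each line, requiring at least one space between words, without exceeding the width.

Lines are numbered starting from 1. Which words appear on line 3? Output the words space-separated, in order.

Answer: kitchen

Derivation:
Line 1: ['corn', 'cat'] (min_width=8, slack=6)
Line 2: ['garden', 'machine'] (min_width=14, slack=0)
Line 3: ['kitchen'] (min_width=7, slack=7)
Line 4: ['network'] (min_width=7, slack=7)
Line 5: ['triangle', 'ocean'] (min_width=14, slack=0)
Line 6: ['capture', 'bed'] (min_width=11, slack=3)
Line 7: ['that', 'good'] (min_width=9, slack=5)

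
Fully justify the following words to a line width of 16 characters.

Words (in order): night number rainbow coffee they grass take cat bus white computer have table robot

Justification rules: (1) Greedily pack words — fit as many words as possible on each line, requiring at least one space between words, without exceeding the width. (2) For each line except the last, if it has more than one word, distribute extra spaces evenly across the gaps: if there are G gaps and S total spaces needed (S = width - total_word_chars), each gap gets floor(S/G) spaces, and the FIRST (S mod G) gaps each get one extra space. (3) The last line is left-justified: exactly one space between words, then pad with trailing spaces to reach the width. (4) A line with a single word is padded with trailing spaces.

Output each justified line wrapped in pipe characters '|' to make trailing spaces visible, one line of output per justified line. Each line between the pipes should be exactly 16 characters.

Line 1: ['night', 'number'] (min_width=12, slack=4)
Line 2: ['rainbow', 'coffee'] (min_width=14, slack=2)
Line 3: ['they', 'grass', 'take'] (min_width=15, slack=1)
Line 4: ['cat', 'bus', 'white'] (min_width=13, slack=3)
Line 5: ['computer', 'have'] (min_width=13, slack=3)
Line 6: ['table', 'robot'] (min_width=11, slack=5)

Answer: |night     number|
|rainbow   coffee|
|they  grass take|
|cat   bus  white|
|computer    have|
|table robot     |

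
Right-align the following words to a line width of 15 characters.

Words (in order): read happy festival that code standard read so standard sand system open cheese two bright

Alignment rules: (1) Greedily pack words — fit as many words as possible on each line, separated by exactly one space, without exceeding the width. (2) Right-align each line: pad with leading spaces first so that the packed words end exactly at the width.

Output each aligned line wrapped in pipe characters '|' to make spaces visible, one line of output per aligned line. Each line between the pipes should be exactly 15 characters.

Answer: |     read happy|
|  festival that|
|  code standard|
|        read so|
|  standard sand|
|    system open|
|     cheese two|
|         bright|

Derivation:
Line 1: ['read', 'happy'] (min_width=10, slack=5)
Line 2: ['festival', 'that'] (min_width=13, slack=2)
Line 3: ['code', 'standard'] (min_width=13, slack=2)
Line 4: ['read', 'so'] (min_width=7, slack=8)
Line 5: ['standard', 'sand'] (min_width=13, slack=2)
Line 6: ['system', 'open'] (min_width=11, slack=4)
Line 7: ['cheese', 'two'] (min_width=10, slack=5)
Line 8: ['bright'] (min_width=6, slack=9)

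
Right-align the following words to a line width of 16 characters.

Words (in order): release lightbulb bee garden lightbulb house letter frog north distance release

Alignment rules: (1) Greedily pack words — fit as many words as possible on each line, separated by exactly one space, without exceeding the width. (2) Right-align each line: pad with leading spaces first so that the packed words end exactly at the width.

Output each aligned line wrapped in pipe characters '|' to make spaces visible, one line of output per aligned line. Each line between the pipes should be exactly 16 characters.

Line 1: ['release'] (min_width=7, slack=9)
Line 2: ['lightbulb', 'bee'] (min_width=13, slack=3)
Line 3: ['garden', 'lightbulb'] (min_width=16, slack=0)
Line 4: ['house', 'letter'] (min_width=12, slack=4)
Line 5: ['frog', 'north'] (min_width=10, slack=6)
Line 6: ['distance', 'release'] (min_width=16, slack=0)

Answer: |         release|
|   lightbulb bee|
|garden lightbulb|
|    house letter|
|      frog north|
|distance release|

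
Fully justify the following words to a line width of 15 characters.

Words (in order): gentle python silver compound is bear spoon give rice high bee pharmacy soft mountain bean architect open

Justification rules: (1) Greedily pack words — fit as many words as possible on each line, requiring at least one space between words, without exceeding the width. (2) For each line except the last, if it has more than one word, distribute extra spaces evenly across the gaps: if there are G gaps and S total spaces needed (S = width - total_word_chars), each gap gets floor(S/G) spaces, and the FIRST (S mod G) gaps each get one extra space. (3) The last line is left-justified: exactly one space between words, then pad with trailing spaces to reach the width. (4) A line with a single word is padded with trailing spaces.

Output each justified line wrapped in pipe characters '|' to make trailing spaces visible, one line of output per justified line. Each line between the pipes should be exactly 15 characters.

Answer: |gentle   python|
|silver compound|
|is  bear  spoon|
|give  rice high|
|bee    pharmacy|
|soft   mountain|
|bean  architect|
|open           |

Derivation:
Line 1: ['gentle', 'python'] (min_width=13, slack=2)
Line 2: ['silver', 'compound'] (min_width=15, slack=0)
Line 3: ['is', 'bear', 'spoon'] (min_width=13, slack=2)
Line 4: ['give', 'rice', 'high'] (min_width=14, slack=1)
Line 5: ['bee', 'pharmacy'] (min_width=12, slack=3)
Line 6: ['soft', 'mountain'] (min_width=13, slack=2)
Line 7: ['bean', 'architect'] (min_width=14, slack=1)
Line 8: ['open'] (min_width=4, slack=11)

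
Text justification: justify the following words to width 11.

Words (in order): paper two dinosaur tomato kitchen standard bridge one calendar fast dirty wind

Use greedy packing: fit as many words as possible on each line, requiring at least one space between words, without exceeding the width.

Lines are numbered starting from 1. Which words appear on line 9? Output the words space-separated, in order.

Line 1: ['paper', 'two'] (min_width=9, slack=2)
Line 2: ['dinosaur'] (min_width=8, slack=3)
Line 3: ['tomato'] (min_width=6, slack=5)
Line 4: ['kitchen'] (min_width=7, slack=4)
Line 5: ['standard'] (min_width=8, slack=3)
Line 6: ['bridge', 'one'] (min_width=10, slack=1)
Line 7: ['calendar'] (min_width=8, slack=3)
Line 8: ['fast', 'dirty'] (min_width=10, slack=1)
Line 9: ['wind'] (min_width=4, slack=7)

Answer: wind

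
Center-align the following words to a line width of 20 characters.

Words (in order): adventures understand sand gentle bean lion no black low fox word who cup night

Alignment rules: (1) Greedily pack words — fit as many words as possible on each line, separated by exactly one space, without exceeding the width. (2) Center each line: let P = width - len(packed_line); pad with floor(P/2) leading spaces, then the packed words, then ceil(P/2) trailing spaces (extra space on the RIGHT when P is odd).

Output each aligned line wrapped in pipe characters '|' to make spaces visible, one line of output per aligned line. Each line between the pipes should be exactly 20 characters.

Answer: |     adventures     |
|  understand sand   |
|gentle bean lion no |
| black low fox word |
|   who cup night    |

Derivation:
Line 1: ['adventures'] (min_width=10, slack=10)
Line 2: ['understand', 'sand'] (min_width=15, slack=5)
Line 3: ['gentle', 'bean', 'lion', 'no'] (min_width=19, slack=1)
Line 4: ['black', 'low', 'fox', 'word'] (min_width=18, slack=2)
Line 5: ['who', 'cup', 'night'] (min_width=13, slack=7)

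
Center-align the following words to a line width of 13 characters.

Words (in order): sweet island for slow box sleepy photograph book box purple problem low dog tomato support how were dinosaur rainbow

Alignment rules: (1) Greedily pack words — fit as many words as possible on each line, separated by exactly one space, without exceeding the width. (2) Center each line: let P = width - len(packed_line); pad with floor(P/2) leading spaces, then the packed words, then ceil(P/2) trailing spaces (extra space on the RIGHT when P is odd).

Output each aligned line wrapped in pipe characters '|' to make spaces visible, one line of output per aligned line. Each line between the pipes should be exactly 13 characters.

Answer: |sweet island |
|for slow box |
|   sleepy    |
| photograph  |
|  book box   |
|   purple    |
| problem low |
| dog tomato  |
| support how |
|were dinosaur|
|   rainbow   |

Derivation:
Line 1: ['sweet', 'island'] (min_width=12, slack=1)
Line 2: ['for', 'slow', 'box'] (min_width=12, slack=1)
Line 3: ['sleepy'] (min_width=6, slack=7)
Line 4: ['photograph'] (min_width=10, slack=3)
Line 5: ['book', 'box'] (min_width=8, slack=5)
Line 6: ['purple'] (min_width=6, slack=7)
Line 7: ['problem', 'low'] (min_width=11, slack=2)
Line 8: ['dog', 'tomato'] (min_width=10, slack=3)
Line 9: ['support', 'how'] (min_width=11, slack=2)
Line 10: ['were', 'dinosaur'] (min_width=13, slack=0)
Line 11: ['rainbow'] (min_width=7, slack=6)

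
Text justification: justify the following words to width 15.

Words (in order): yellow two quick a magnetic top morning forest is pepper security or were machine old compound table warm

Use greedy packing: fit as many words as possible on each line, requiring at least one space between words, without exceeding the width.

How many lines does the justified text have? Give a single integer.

Answer: 9

Derivation:
Line 1: ['yellow', 'two'] (min_width=10, slack=5)
Line 2: ['quick', 'a'] (min_width=7, slack=8)
Line 3: ['magnetic', 'top'] (min_width=12, slack=3)
Line 4: ['morning', 'forest'] (min_width=14, slack=1)
Line 5: ['is', 'pepper'] (min_width=9, slack=6)
Line 6: ['security', 'or'] (min_width=11, slack=4)
Line 7: ['were', 'machine'] (min_width=12, slack=3)
Line 8: ['old', 'compound'] (min_width=12, slack=3)
Line 9: ['table', 'warm'] (min_width=10, slack=5)
Total lines: 9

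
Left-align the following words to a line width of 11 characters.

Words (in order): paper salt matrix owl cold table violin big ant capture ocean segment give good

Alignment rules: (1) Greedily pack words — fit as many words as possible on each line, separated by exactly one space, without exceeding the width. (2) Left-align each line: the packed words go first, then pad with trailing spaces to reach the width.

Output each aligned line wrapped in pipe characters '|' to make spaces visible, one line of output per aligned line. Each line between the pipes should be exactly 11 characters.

Line 1: ['paper', 'salt'] (min_width=10, slack=1)
Line 2: ['matrix', 'owl'] (min_width=10, slack=1)
Line 3: ['cold', 'table'] (min_width=10, slack=1)
Line 4: ['violin', 'big'] (min_width=10, slack=1)
Line 5: ['ant', 'capture'] (min_width=11, slack=0)
Line 6: ['ocean'] (min_width=5, slack=6)
Line 7: ['segment'] (min_width=7, slack=4)
Line 8: ['give', 'good'] (min_width=9, slack=2)

Answer: |paper salt |
|matrix owl |
|cold table |
|violin big |
|ant capture|
|ocean      |
|segment    |
|give good  |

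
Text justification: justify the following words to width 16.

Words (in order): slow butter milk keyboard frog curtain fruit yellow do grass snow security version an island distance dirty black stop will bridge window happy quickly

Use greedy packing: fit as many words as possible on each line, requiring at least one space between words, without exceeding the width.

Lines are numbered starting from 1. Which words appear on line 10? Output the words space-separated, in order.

Answer: window happy

Derivation:
Line 1: ['slow', 'butter', 'milk'] (min_width=16, slack=0)
Line 2: ['keyboard', 'frog'] (min_width=13, slack=3)
Line 3: ['curtain', 'fruit'] (min_width=13, slack=3)
Line 4: ['yellow', 'do', 'grass'] (min_width=15, slack=1)
Line 5: ['snow', 'security'] (min_width=13, slack=3)
Line 6: ['version', 'an'] (min_width=10, slack=6)
Line 7: ['island', 'distance'] (min_width=15, slack=1)
Line 8: ['dirty', 'black', 'stop'] (min_width=16, slack=0)
Line 9: ['will', 'bridge'] (min_width=11, slack=5)
Line 10: ['window', 'happy'] (min_width=12, slack=4)
Line 11: ['quickly'] (min_width=7, slack=9)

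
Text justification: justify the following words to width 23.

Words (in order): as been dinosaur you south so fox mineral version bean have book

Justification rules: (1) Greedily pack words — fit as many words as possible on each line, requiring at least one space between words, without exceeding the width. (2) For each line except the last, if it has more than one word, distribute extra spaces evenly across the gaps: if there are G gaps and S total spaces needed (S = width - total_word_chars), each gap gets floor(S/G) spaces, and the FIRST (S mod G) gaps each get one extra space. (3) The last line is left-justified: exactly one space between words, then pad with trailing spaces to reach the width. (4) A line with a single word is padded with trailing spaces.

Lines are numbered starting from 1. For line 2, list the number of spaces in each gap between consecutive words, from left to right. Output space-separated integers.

Answer: 2 2 2

Derivation:
Line 1: ['as', 'been', 'dinosaur', 'you'] (min_width=20, slack=3)
Line 2: ['south', 'so', 'fox', 'mineral'] (min_width=20, slack=3)
Line 3: ['version', 'bean', 'have', 'book'] (min_width=22, slack=1)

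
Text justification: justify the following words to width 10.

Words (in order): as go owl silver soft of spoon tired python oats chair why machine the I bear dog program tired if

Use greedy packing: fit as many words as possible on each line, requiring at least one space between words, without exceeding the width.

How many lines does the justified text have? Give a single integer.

Answer: 13

Derivation:
Line 1: ['as', 'go', 'owl'] (min_width=9, slack=1)
Line 2: ['silver'] (min_width=6, slack=4)
Line 3: ['soft', 'of'] (min_width=7, slack=3)
Line 4: ['spoon'] (min_width=5, slack=5)
Line 5: ['tired'] (min_width=5, slack=5)
Line 6: ['python'] (min_width=6, slack=4)
Line 7: ['oats', 'chair'] (min_width=10, slack=0)
Line 8: ['why'] (min_width=3, slack=7)
Line 9: ['machine'] (min_width=7, slack=3)
Line 10: ['the', 'I', 'bear'] (min_width=10, slack=0)
Line 11: ['dog'] (min_width=3, slack=7)
Line 12: ['program'] (min_width=7, slack=3)
Line 13: ['tired', 'if'] (min_width=8, slack=2)
Total lines: 13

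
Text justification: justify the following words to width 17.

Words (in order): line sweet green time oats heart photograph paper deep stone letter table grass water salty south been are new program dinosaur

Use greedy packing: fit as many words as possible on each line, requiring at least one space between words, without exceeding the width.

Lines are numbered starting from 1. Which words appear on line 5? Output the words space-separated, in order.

Line 1: ['line', 'sweet', 'green'] (min_width=16, slack=1)
Line 2: ['time', 'oats', 'heart'] (min_width=15, slack=2)
Line 3: ['photograph', 'paper'] (min_width=16, slack=1)
Line 4: ['deep', 'stone', 'letter'] (min_width=17, slack=0)
Line 5: ['table', 'grass', 'water'] (min_width=17, slack=0)
Line 6: ['salty', 'south', 'been'] (min_width=16, slack=1)
Line 7: ['are', 'new', 'program'] (min_width=15, slack=2)
Line 8: ['dinosaur'] (min_width=8, slack=9)

Answer: table grass water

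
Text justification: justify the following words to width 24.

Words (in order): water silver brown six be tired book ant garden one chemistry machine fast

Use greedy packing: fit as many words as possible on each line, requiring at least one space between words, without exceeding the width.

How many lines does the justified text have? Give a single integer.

Line 1: ['water', 'silver', 'brown', 'six'] (min_width=22, slack=2)
Line 2: ['be', 'tired', 'book', 'ant', 'garden'] (min_width=24, slack=0)
Line 3: ['one', 'chemistry', 'machine'] (min_width=21, slack=3)
Line 4: ['fast'] (min_width=4, slack=20)
Total lines: 4

Answer: 4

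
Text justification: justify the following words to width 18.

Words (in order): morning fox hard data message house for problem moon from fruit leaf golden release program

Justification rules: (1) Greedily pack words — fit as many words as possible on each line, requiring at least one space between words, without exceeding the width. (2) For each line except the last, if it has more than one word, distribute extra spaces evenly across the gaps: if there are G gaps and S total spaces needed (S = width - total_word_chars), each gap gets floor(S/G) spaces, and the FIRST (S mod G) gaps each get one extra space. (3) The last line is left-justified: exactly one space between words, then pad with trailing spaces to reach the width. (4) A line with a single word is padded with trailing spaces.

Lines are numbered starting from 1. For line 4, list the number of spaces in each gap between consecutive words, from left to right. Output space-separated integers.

Answer: 3 2

Derivation:
Line 1: ['morning', 'fox', 'hard'] (min_width=16, slack=2)
Line 2: ['data', 'message', 'house'] (min_width=18, slack=0)
Line 3: ['for', 'problem', 'moon'] (min_width=16, slack=2)
Line 4: ['from', 'fruit', 'leaf'] (min_width=15, slack=3)
Line 5: ['golden', 'release'] (min_width=14, slack=4)
Line 6: ['program'] (min_width=7, slack=11)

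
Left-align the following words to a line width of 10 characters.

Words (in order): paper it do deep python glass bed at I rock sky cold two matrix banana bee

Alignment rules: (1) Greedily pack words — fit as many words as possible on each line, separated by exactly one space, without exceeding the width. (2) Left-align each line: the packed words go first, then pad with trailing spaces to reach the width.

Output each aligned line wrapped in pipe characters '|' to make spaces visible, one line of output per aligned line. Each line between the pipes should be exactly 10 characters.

Line 1: ['paper', 'it'] (min_width=8, slack=2)
Line 2: ['do', 'deep'] (min_width=7, slack=3)
Line 3: ['python'] (min_width=6, slack=4)
Line 4: ['glass', 'bed'] (min_width=9, slack=1)
Line 5: ['at', 'I', 'rock'] (min_width=9, slack=1)
Line 6: ['sky', 'cold'] (min_width=8, slack=2)
Line 7: ['two', 'matrix'] (min_width=10, slack=0)
Line 8: ['banana', 'bee'] (min_width=10, slack=0)

Answer: |paper it  |
|do deep   |
|python    |
|glass bed |
|at I rock |
|sky cold  |
|two matrix|
|banana bee|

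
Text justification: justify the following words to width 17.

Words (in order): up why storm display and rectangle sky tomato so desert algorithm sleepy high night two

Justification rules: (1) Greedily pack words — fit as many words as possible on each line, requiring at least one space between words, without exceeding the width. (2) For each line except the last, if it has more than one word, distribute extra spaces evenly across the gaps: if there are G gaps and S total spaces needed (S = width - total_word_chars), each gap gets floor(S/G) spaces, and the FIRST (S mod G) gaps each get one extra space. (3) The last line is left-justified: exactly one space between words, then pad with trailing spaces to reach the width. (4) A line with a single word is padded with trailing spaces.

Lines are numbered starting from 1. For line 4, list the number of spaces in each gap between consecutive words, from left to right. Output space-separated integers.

Answer: 2 1

Derivation:
Line 1: ['up', 'why', 'storm'] (min_width=12, slack=5)
Line 2: ['display', 'and'] (min_width=11, slack=6)
Line 3: ['rectangle', 'sky'] (min_width=13, slack=4)
Line 4: ['tomato', 'so', 'desert'] (min_width=16, slack=1)
Line 5: ['algorithm', 'sleepy'] (min_width=16, slack=1)
Line 6: ['high', 'night', 'two'] (min_width=14, slack=3)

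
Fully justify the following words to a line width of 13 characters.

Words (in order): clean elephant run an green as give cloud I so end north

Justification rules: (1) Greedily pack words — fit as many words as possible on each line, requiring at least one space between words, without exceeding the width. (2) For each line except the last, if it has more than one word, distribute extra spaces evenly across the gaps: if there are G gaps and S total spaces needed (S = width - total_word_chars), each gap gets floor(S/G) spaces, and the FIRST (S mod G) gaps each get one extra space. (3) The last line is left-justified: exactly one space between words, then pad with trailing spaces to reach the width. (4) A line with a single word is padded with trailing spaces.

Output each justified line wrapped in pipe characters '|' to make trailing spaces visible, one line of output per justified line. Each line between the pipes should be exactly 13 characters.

Line 1: ['clean'] (min_width=5, slack=8)
Line 2: ['elephant', 'run'] (min_width=12, slack=1)
Line 3: ['an', 'green', 'as'] (min_width=11, slack=2)
Line 4: ['give', 'cloud', 'I'] (min_width=12, slack=1)
Line 5: ['so', 'end', 'north'] (min_width=12, slack=1)

Answer: |clean        |
|elephant  run|
|an  green  as|
|give  cloud I|
|so end north |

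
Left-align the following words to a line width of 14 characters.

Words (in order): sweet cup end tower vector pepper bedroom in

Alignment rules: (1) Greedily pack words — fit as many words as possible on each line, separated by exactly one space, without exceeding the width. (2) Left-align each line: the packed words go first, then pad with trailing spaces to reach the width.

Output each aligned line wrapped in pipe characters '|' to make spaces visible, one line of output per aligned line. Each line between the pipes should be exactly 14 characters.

Line 1: ['sweet', 'cup', 'end'] (min_width=13, slack=1)
Line 2: ['tower', 'vector'] (min_width=12, slack=2)
Line 3: ['pepper', 'bedroom'] (min_width=14, slack=0)
Line 4: ['in'] (min_width=2, slack=12)

Answer: |sweet cup end |
|tower vector  |
|pepper bedroom|
|in            |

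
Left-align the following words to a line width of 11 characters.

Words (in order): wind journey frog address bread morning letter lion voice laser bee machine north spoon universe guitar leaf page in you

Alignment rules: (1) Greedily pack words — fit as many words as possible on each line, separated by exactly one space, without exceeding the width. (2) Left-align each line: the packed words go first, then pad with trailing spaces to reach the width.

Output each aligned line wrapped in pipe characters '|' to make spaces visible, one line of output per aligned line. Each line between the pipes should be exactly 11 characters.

Line 1: ['wind'] (min_width=4, slack=7)
Line 2: ['journey'] (min_width=7, slack=4)
Line 3: ['frog'] (min_width=4, slack=7)
Line 4: ['address'] (min_width=7, slack=4)
Line 5: ['bread'] (min_width=5, slack=6)
Line 6: ['morning'] (min_width=7, slack=4)
Line 7: ['letter', 'lion'] (min_width=11, slack=0)
Line 8: ['voice', 'laser'] (min_width=11, slack=0)
Line 9: ['bee', 'machine'] (min_width=11, slack=0)
Line 10: ['north', 'spoon'] (min_width=11, slack=0)
Line 11: ['universe'] (min_width=8, slack=3)
Line 12: ['guitar', 'leaf'] (min_width=11, slack=0)
Line 13: ['page', 'in', 'you'] (min_width=11, slack=0)

Answer: |wind       |
|journey    |
|frog       |
|address    |
|bread      |
|morning    |
|letter lion|
|voice laser|
|bee machine|
|north spoon|
|universe   |
|guitar leaf|
|page in you|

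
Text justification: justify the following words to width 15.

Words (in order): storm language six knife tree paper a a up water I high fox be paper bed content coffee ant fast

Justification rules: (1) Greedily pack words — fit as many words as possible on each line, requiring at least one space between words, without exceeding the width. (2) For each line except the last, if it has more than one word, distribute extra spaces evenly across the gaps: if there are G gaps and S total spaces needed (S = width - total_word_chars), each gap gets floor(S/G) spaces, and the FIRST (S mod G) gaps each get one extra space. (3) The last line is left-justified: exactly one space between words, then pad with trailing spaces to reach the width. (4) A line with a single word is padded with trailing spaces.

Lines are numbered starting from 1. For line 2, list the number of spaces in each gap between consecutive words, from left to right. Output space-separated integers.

Answer: 2 1

Derivation:
Line 1: ['storm', 'language'] (min_width=14, slack=1)
Line 2: ['six', 'knife', 'tree'] (min_width=14, slack=1)
Line 3: ['paper', 'a', 'a', 'up'] (min_width=12, slack=3)
Line 4: ['water', 'I', 'high'] (min_width=12, slack=3)
Line 5: ['fox', 'be', 'paper'] (min_width=12, slack=3)
Line 6: ['bed', 'content'] (min_width=11, slack=4)
Line 7: ['coffee', 'ant', 'fast'] (min_width=15, slack=0)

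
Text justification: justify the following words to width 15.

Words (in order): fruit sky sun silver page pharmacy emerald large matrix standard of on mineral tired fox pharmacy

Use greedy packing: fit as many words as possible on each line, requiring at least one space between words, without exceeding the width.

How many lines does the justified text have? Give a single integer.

Line 1: ['fruit', 'sky', 'sun'] (min_width=13, slack=2)
Line 2: ['silver', 'page'] (min_width=11, slack=4)
Line 3: ['pharmacy'] (min_width=8, slack=7)
Line 4: ['emerald', 'large'] (min_width=13, slack=2)
Line 5: ['matrix', 'standard'] (min_width=15, slack=0)
Line 6: ['of', 'on', 'mineral'] (min_width=13, slack=2)
Line 7: ['tired', 'fox'] (min_width=9, slack=6)
Line 8: ['pharmacy'] (min_width=8, slack=7)
Total lines: 8

Answer: 8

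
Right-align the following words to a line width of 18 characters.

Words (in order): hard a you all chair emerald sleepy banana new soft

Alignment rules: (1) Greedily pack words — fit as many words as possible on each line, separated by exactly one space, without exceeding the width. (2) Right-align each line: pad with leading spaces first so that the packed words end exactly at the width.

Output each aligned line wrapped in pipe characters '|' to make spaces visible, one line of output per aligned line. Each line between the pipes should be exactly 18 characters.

Line 1: ['hard', 'a', 'you', 'all'] (min_width=14, slack=4)
Line 2: ['chair', 'emerald'] (min_width=13, slack=5)
Line 3: ['sleepy', 'banana', 'new'] (min_width=17, slack=1)
Line 4: ['soft'] (min_width=4, slack=14)

Answer: |    hard a you all|
|     chair emerald|
| sleepy banana new|
|              soft|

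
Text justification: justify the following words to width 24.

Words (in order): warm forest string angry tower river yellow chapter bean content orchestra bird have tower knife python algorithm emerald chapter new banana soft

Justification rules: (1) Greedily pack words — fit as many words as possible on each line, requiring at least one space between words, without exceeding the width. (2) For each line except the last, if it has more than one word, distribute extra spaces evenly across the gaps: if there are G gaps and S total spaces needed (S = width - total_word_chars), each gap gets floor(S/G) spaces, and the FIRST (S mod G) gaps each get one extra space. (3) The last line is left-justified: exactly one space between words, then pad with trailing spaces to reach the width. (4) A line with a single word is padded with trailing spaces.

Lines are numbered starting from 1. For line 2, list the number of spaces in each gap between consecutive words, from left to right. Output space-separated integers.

Answer: 4 4

Derivation:
Line 1: ['warm', 'forest', 'string', 'angry'] (min_width=24, slack=0)
Line 2: ['tower', 'river', 'yellow'] (min_width=18, slack=6)
Line 3: ['chapter', 'bean', 'content'] (min_width=20, slack=4)
Line 4: ['orchestra', 'bird', 'have'] (min_width=19, slack=5)
Line 5: ['tower', 'knife', 'python'] (min_width=18, slack=6)
Line 6: ['algorithm', 'emerald'] (min_width=17, slack=7)
Line 7: ['chapter', 'new', 'banana', 'soft'] (min_width=23, slack=1)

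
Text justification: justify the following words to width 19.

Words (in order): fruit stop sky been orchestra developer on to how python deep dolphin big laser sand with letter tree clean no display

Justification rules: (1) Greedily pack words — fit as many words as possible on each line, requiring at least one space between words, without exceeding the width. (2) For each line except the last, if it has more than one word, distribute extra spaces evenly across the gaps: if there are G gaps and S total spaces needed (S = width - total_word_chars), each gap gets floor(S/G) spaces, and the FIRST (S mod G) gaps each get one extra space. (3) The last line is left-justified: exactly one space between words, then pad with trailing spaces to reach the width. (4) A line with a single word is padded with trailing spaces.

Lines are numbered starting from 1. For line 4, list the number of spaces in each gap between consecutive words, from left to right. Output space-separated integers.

Answer: 3 2

Derivation:
Line 1: ['fruit', 'stop', 'sky', 'been'] (min_width=19, slack=0)
Line 2: ['orchestra', 'developer'] (min_width=19, slack=0)
Line 3: ['on', 'to', 'how', 'python'] (min_width=16, slack=3)
Line 4: ['deep', 'dolphin', 'big'] (min_width=16, slack=3)
Line 5: ['laser', 'sand', 'with'] (min_width=15, slack=4)
Line 6: ['letter', 'tree', 'clean'] (min_width=17, slack=2)
Line 7: ['no', 'display'] (min_width=10, slack=9)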